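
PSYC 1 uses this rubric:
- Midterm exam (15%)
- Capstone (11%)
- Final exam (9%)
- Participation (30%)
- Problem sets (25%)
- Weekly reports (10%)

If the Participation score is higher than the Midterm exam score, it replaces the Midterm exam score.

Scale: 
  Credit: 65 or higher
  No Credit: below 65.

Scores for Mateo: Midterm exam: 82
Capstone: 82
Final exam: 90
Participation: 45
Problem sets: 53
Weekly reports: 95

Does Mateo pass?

Credit

Participation (45) ≤ Midterm exam (82), so Midterm exam stays at 82.
Weighted total:
  Midterm exam 82 × 0.15 = 12.3
  Capstone 82 × 0.11 = 9.02
  Final exam 90 × 0.09 = 8.1
  Participation 45 × 0.3 = 13.5
  Problem sets 53 × 0.25 = 13.25
  Weekly reports 95 × 0.1 = 9.5
Sum = 65.67
65.67 ≥ 65 → Credit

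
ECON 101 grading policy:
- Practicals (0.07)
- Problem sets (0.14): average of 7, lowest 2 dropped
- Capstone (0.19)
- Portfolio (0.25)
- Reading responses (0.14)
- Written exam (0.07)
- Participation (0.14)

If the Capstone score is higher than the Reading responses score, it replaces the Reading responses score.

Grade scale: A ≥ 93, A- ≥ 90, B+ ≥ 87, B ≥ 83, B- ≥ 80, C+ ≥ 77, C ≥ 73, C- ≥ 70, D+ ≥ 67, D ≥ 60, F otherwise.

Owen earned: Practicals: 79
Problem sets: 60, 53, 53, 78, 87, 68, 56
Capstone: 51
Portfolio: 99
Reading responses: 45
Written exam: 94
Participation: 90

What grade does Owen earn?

C

Problem sets: drop 53, 53 → average of remaining 5 = 349/5 = 69.8
Capstone (51) > Reading responses (45), so Reading responses counts as 51.
Weighted total:
  Practicals 79 × 0.07 = 5.53
  Problem sets 69.8 × 0.14 = 9.772
  Capstone 51 × 0.19 = 9.69
  Portfolio 99 × 0.25 = 24.75
  Reading responses 51 × 0.14 = 7.14
  Written exam 94 × 0.07 = 6.58
  Participation 90 × 0.14 = 12.6
Sum = 76.062
76.062 is ≥ 73 and < 77 → C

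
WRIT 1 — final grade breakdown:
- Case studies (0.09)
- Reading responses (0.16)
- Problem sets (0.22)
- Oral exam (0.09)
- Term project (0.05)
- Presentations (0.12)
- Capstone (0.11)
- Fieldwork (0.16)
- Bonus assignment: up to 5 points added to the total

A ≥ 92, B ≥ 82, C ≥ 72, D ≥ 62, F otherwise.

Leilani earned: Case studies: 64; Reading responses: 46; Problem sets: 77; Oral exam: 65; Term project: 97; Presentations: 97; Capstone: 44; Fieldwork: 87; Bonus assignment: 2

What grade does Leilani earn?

Weighted total:
  Case studies 64 × 0.09 = 5.76
  Reading responses 46 × 0.16 = 7.36
  Problem sets 77 × 0.22 = 16.94
  Oral exam 65 × 0.09 = 5.85
  Term project 97 × 0.05 = 4.85
  Presentations 97 × 0.12 = 11.64
  Capstone 44 × 0.11 = 4.84
  Fieldwork 87 × 0.16 = 13.92
Sum = 71.16
Bonus assignment: 71.16 + 2 = 73.16
73.16 is ≥ 72 and < 82 → C

C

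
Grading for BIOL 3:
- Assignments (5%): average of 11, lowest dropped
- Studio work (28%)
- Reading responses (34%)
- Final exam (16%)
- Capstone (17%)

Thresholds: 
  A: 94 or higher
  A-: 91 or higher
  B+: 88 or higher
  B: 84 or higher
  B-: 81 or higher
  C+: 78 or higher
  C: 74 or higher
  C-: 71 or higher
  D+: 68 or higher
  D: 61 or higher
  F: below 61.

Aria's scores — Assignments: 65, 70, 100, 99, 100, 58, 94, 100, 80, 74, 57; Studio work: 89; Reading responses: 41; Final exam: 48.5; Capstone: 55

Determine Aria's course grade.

F

Assignments: drop 57 → average of remaining 10 = 840/10 = 84
Weighted total:
  Assignments 84 × 0.05 = 4.2
  Studio work 89 × 0.28 = 24.92
  Reading responses 41 × 0.34 = 13.94
  Final exam 48.5 × 0.16 = 7.76
  Capstone 55 × 0.17 = 9.35
Sum = 60.17
60.17 < 61 → F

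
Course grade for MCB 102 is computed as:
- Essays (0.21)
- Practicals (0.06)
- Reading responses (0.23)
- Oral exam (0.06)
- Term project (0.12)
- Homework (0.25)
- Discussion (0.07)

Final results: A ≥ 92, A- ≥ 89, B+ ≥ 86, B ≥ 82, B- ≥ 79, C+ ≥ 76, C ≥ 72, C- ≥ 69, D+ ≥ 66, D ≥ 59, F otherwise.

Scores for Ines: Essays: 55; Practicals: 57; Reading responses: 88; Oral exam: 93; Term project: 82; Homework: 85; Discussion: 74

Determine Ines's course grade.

C+

Weighted total:
  Essays 55 × 0.21 = 11.55
  Practicals 57 × 0.06 = 3.42
  Reading responses 88 × 0.23 = 20.24
  Oral exam 93 × 0.06 = 5.58
  Term project 82 × 0.12 = 9.84
  Homework 85 × 0.25 = 21.25
  Discussion 74 × 0.07 = 5.18
Sum = 77.06
77.06 is ≥ 76 and < 79 → C+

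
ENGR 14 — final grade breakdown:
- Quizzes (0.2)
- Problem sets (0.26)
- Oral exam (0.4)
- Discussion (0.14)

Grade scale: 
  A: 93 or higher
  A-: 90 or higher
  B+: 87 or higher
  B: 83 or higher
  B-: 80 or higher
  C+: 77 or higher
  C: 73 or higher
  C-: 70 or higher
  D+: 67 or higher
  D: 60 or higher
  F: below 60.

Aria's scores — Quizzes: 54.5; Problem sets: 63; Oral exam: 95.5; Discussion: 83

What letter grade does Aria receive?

C+

Weighted total:
  Quizzes 54.5 × 0.2 = 10.9
  Problem sets 63 × 0.26 = 16.38
  Oral exam 95.5 × 0.4 = 38.2
  Discussion 83 × 0.14 = 11.62
Sum = 77.1
77.1 is ≥ 77 and < 80 → C+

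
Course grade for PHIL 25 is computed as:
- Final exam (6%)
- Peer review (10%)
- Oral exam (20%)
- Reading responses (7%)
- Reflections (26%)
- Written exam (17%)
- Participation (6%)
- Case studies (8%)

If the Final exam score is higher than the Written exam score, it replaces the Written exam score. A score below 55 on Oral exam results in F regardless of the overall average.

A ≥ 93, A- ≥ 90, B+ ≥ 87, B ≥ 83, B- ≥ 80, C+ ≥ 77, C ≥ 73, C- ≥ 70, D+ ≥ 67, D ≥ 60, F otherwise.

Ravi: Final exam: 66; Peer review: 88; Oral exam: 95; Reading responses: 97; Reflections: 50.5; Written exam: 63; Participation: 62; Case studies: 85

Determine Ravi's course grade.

Final exam (66) > Written exam (63), so Written exam counts as 66.
Oral exam score 95 ≥ 55: minimum met.
Weighted total:
  Final exam 66 × 0.06 = 3.96
  Peer review 88 × 0.1 = 8.8
  Oral exam 95 × 0.2 = 19
  Reading responses 97 × 0.07 = 6.79
  Reflections 50.5 × 0.26 = 13.13
  Written exam 66 × 0.17 = 11.22
  Participation 62 × 0.06 = 3.72
  Case studies 85 × 0.08 = 6.8
Sum = 73.42
73.42 is ≥ 73 and < 77 → C

C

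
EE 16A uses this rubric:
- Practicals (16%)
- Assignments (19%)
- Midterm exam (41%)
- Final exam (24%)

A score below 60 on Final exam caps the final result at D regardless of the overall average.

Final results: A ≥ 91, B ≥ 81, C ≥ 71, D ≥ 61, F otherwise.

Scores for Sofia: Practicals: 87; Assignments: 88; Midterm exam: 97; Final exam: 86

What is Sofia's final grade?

A

Final exam score 86 ≥ 60: minimum met.
Weighted total:
  Practicals 87 × 0.16 = 13.92
  Assignments 88 × 0.19 = 16.72
  Midterm exam 97 × 0.41 = 39.77
  Final exam 86 × 0.24 = 20.64
Sum = 91.05
91.05 ≥ 91 → A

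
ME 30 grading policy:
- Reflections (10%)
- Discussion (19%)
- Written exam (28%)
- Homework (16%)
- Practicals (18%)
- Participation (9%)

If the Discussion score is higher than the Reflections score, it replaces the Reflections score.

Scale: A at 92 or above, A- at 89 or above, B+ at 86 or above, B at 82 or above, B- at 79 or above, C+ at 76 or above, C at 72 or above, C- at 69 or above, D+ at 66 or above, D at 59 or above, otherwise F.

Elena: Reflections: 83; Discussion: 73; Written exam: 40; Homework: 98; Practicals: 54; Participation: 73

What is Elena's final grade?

D

Discussion (73) ≤ Reflections (83), so Reflections stays at 83.
Weighted total:
  Reflections 83 × 0.1 = 8.3
  Discussion 73 × 0.19 = 13.87
  Written exam 40 × 0.28 = 11.2
  Homework 98 × 0.16 = 15.68
  Practicals 54 × 0.18 = 9.72
  Participation 73 × 0.09 = 6.57
Sum = 65.34
65.34 is ≥ 59 and < 66 → D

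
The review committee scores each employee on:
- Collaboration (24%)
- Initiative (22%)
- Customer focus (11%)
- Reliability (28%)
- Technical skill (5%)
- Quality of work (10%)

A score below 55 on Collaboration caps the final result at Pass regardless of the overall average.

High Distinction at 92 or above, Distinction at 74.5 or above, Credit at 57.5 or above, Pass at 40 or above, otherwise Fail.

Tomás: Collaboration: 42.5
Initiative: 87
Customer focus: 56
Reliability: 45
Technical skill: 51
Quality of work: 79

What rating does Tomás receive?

Collaboration score 42.5 < 55: minimum not met.
Weighted total:
  Collaboration 42.5 × 0.24 = 10.2
  Initiative 87 × 0.22 = 19.14
  Customer focus 56 × 0.11 = 6.16
  Reliability 45 × 0.28 = 12.6
  Technical skill 51 × 0.05 = 2.55
  Quality of work 79 × 0.1 = 7.9
Sum = 58.55
58.55 would be Credit; cap at Pass applies → Pass.

Pass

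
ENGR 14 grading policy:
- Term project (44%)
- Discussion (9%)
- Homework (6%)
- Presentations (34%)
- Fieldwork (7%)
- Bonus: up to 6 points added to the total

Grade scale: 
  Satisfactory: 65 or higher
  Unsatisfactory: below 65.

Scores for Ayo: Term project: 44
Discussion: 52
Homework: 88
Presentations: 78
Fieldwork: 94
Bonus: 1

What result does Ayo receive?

Unsatisfactory

Weighted total:
  Term project 44 × 0.44 = 19.36
  Discussion 52 × 0.09 = 4.68
  Homework 88 × 0.06 = 5.28
  Presentations 78 × 0.34 = 26.52
  Fieldwork 94 × 0.07 = 6.58
Sum = 62.42
Bonus: 62.42 + 1 = 63.42
63.42 < 65 → Unsatisfactory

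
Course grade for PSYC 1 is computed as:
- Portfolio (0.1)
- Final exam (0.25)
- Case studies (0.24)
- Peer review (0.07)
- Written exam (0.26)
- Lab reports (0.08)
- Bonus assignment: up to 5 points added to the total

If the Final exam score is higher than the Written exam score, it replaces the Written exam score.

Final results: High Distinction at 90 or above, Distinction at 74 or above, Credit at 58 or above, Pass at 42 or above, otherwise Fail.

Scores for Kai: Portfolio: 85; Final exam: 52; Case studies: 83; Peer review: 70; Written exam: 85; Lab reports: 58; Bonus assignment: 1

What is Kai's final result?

Distinction

Final exam (52) ≤ Written exam (85), so Written exam stays at 85.
Weighted total:
  Portfolio 85 × 0.1 = 8.5
  Final exam 52 × 0.25 = 13
  Case studies 83 × 0.24 = 19.92
  Peer review 70 × 0.07 = 4.9
  Written exam 85 × 0.26 = 22.1
  Lab reports 58 × 0.08 = 4.64
Sum = 73.06
Bonus assignment: 73.06 + 1 = 74.06
74.06 is ≥ 74 and < 90 → Distinction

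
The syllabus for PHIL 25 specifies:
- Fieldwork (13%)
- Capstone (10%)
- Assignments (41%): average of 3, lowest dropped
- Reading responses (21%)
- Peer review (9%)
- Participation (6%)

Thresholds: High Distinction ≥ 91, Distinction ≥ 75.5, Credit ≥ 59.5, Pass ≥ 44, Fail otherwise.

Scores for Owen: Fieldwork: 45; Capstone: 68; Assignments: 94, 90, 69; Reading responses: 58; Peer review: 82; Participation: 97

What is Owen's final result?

Distinction

Assignments: drop 69 → average of remaining 2 = 184/2 = 92
Weighted total:
  Fieldwork 45 × 0.13 = 5.85
  Capstone 68 × 0.1 = 6.8
  Assignments 92 × 0.41 = 37.72
  Reading responses 58 × 0.21 = 12.18
  Peer review 82 × 0.09 = 7.38
  Participation 97 × 0.06 = 5.82
Sum = 75.75
75.75 is ≥ 75.5 and < 91 → Distinction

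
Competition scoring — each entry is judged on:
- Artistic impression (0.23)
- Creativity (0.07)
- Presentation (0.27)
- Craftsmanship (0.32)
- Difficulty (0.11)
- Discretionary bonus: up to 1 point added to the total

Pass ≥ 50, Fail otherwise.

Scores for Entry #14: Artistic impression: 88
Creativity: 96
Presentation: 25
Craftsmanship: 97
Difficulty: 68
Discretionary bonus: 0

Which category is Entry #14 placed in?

Pass

Weighted total:
  Artistic impression 88 × 0.23 = 20.24
  Creativity 96 × 0.07 = 6.72
  Presentation 25 × 0.27 = 6.75
  Craftsmanship 97 × 0.32 = 31.04
  Difficulty 68 × 0.11 = 7.48
Sum = 72.23
Discretionary bonus: 72.23 + 0 = 72.23
72.23 ≥ 50 → Pass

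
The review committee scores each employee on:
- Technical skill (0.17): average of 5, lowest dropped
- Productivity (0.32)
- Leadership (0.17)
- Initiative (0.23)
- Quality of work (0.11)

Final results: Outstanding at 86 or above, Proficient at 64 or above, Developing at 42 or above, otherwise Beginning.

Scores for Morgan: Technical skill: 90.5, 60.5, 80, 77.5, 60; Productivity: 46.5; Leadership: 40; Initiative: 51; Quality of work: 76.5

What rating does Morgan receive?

Technical skill: drop 60 → average of remaining 4 = 308.5/4 = 77.125
Weighted total:
  Technical skill 77.125 × 0.17 = 13.11125
  Productivity 46.5 × 0.32 = 14.88
  Leadership 40 × 0.17 = 6.8
  Initiative 51 × 0.23 = 11.73
  Quality of work 76.5 × 0.11 = 8.415
Sum = 54.93625
54.93625 is ≥ 42 and < 64 → Developing

Developing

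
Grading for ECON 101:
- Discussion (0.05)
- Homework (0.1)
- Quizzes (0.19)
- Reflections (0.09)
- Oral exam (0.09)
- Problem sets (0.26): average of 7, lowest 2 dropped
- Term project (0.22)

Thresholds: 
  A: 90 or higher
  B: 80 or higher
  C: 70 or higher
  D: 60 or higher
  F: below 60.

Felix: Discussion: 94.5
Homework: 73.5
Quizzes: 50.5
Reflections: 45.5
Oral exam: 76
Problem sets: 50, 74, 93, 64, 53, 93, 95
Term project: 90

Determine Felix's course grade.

Problem sets: drop 50, 53 → average of remaining 5 = 419/5 = 83.8
Weighted total:
  Discussion 94.5 × 0.05 = 4.725
  Homework 73.5 × 0.1 = 7.35
  Quizzes 50.5 × 0.19 = 9.595
  Reflections 45.5 × 0.09 = 4.095
  Oral exam 76 × 0.09 = 6.84
  Problem sets 83.8 × 0.26 = 21.788
  Term project 90 × 0.22 = 19.8
Sum = 74.193
74.193 is ≥ 70 and < 80 → C

C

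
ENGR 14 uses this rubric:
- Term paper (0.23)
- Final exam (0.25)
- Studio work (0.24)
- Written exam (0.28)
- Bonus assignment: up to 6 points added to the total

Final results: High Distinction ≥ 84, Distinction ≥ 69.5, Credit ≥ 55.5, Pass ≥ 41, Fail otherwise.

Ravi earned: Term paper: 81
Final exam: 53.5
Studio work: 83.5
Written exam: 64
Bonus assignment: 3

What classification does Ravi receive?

Weighted total:
  Term paper 81 × 0.23 = 18.63
  Final exam 53.5 × 0.25 = 13.375
  Studio work 83.5 × 0.24 = 20.04
  Written exam 64 × 0.28 = 17.92
Sum = 69.965
Bonus assignment: 69.965 + 3 = 72.965
72.965 is ≥ 69.5 and < 84 → Distinction

Distinction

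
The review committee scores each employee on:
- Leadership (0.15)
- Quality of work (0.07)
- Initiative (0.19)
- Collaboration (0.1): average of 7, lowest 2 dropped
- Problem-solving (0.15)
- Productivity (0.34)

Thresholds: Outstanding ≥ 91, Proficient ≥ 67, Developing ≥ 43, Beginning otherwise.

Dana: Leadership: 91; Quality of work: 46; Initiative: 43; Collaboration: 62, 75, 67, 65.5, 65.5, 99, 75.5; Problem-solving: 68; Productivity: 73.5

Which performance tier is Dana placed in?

Proficient

Collaboration: drop 62, 65.5 → average of remaining 5 = 382/5 = 76.4
Weighted total:
  Leadership 91 × 0.15 = 13.65
  Quality of work 46 × 0.07 = 3.22
  Initiative 43 × 0.19 = 8.17
  Collaboration 76.4 × 0.1 = 7.64
  Problem-solving 68 × 0.15 = 10.2
  Productivity 73.5 × 0.34 = 24.99
Sum = 67.87
67.87 is ≥ 67 and < 91 → Proficient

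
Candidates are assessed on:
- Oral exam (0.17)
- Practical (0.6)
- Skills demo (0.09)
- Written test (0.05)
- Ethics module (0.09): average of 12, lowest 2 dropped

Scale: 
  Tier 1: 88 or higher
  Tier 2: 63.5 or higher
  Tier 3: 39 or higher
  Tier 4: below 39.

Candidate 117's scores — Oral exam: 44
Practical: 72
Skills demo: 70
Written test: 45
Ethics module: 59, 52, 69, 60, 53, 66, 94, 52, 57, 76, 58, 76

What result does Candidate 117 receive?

Tier 2

Ethics module: drop 52, 52 → average of remaining 10 = 668/10 = 66.8
Weighted total:
  Oral exam 44 × 0.17 = 7.48
  Practical 72 × 0.6 = 43.2
  Skills demo 70 × 0.09 = 6.3
  Written test 45 × 0.05 = 2.25
  Ethics module 66.8 × 0.09 = 6.012
Sum = 65.242
65.242 is ≥ 63.5 and < 88 → Tier 2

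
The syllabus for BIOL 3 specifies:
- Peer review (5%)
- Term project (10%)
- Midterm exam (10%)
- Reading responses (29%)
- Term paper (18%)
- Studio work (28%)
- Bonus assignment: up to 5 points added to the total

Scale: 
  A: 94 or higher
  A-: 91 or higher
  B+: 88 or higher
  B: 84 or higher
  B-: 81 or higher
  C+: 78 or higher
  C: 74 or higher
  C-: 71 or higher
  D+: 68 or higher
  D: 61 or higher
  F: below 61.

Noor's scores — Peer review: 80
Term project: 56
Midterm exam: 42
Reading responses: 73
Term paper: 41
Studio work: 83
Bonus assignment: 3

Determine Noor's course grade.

D+

Weighted total:
  Peer review 80 × 0.05 = 4
  Term project 56 × 0.1 = 5.6
  Midterm exam 42 × 0.1 = 4.2
  Reading responses 73 × 0.29 = 21.17
  Term paper 41 × 0.18 = 7.38
  Studio work 83 × 0.28 = 23.24
Sum = 65.59
Bonus assignment: 65.59 + 3 = 68.59
68.59 is ≥ 68 and < 71 → D+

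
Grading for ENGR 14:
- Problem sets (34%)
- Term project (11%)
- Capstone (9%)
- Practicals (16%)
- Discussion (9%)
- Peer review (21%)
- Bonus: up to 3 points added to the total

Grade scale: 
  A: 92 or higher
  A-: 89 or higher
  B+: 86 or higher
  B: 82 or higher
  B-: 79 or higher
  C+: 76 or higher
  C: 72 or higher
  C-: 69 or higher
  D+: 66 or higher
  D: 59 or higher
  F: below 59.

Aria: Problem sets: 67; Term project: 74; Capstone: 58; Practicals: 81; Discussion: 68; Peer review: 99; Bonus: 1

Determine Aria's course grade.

Weighted total:
  Problem sets 67 × 0.34 = 22.78
  Term project 74 × 0.11 = 8.14
  Capstone 58 × 0.09 = 5.22
  Practicals 81 × 0.16 = 12.96
  Discussion 68 × 0.09 = 6.12
  Peer review 99 × 0.21 = 20.79
Sum = 76.01
Bonus: 76.01 + 1 = 77.01
77.01 is ≥ 76 and < 79 → C+

C+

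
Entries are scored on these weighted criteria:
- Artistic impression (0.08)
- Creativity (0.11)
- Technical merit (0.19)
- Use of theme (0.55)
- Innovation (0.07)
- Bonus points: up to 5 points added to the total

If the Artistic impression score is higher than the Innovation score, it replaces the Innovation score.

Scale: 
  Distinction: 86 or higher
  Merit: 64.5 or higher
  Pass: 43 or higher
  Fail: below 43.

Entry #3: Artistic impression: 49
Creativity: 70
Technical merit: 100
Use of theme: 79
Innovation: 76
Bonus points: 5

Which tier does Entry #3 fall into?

Merit

Artistic impression (49) ≤ Innovation (76), so Innovation stays at 76.
Weighted total:
  Artistic impression 49 × 0.08 = 3.92
  Creativity 70 × 0.11 = 7.7
  Technical merit 100 × 0.19 = 19
  Use of theme 79 × 0.55 = 43.45
  Innovation 76 × 0.07 = 5.32
Sum = 79.39
Bonus points: 79.39 + 5 = 84.39
84.39 is ≥ 64.5 and < 86 → Merit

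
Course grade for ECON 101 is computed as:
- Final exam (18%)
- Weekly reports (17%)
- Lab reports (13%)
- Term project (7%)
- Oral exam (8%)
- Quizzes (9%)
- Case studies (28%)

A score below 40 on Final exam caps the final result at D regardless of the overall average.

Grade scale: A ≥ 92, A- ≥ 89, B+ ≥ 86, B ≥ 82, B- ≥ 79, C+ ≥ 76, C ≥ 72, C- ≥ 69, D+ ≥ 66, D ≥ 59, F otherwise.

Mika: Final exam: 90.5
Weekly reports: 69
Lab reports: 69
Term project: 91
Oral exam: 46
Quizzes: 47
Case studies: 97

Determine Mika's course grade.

Final exam score 90.5 ≥ 40: minimum met.
Weighted total:
  Final exam 90.5 × 0.18 = 16.29
  Weekly reports 69 × 0.17 = 11.73
  Lab reports 69 × 0.13 = 8.97
  Term project 91 × 0.07 = 6.37
  Oral exam 46 × 0.08 = 3.68
  Quizzes 47 × 0.09 = 4.23
  Case studies 97 × 0.28 = 27.16
Sum = 78.43
78.43 is ≥ 76 and < 79 → C+

C+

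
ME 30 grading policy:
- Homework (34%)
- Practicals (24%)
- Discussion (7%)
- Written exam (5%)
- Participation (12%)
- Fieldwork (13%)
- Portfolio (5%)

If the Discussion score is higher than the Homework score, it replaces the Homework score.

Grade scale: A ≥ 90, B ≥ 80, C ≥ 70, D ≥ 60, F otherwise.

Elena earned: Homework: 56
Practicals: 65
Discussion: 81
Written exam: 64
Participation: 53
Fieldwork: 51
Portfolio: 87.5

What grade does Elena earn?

D

Discussion (81) > Homework (56), so Homework counts as 81.
Weighted total:
  Homework 81 × 0.34 = 27.54
  Practicals 65 × 0.24 = 15.6
  Discussion 81 × 0.07 = 5.67
  Written exam 64 × 0.05 = 3.2
  Participation 53 × 0.12 = 6.36
  Fieldwork 51 × 0.13 = 6.63
  Portfolio 87.5 × 0.05 = 4.375
Sum = 69.375
69.375 is ≥ 60 and < 70 → D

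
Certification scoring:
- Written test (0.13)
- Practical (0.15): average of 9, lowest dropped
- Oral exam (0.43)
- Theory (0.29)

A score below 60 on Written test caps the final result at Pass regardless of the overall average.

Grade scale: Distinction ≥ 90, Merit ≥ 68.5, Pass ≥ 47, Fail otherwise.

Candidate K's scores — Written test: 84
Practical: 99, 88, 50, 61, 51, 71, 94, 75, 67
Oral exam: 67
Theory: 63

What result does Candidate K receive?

Merit

Practical: drop 50 → average of remaining 8 = 606/8 = 75.75
Written test score 84 ≥ 60: minimum met.
Weighted total:
  Written test 84 × 0.13 = 10.92
  Practical 75.75 × 0.15 = 11.3625
  Oral exam 67 × 0.43 = 28.81
  Theory 63 × 0.29 = 18.27
Sum = 69.3625
69.3625 is ≥ 68.5 and < 90 → Merit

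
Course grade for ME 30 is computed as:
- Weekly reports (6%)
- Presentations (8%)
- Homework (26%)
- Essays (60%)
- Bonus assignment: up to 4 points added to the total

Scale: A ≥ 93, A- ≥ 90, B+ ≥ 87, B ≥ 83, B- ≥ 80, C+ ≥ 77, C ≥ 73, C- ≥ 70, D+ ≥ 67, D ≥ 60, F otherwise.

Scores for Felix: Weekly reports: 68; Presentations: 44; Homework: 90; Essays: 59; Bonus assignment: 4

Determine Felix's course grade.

C-

Weighted total:
  Weekly reports 68 × 0.06 = 4.08
  Presentations 44 × 0.08 = 3.52
  Homework 90 × 0.26 = 23.4
  Essays 59 × 0.6 = 35.4
Sum = 66.4
Bonus assignment: 66.4 + 4 = 70.4
70.4 is ≥ 70 and < 73 → C-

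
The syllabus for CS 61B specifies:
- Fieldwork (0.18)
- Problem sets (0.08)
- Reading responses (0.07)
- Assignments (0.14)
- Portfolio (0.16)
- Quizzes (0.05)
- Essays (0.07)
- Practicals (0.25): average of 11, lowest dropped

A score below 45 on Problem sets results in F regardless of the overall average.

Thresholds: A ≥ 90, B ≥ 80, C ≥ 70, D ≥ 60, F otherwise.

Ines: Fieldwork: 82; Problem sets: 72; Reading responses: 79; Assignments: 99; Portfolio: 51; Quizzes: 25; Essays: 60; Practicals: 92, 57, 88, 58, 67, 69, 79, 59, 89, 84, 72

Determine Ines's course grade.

C

Practicals: drop 57 → average of remaining 10 = 757/10 = 75.7
Problem sets score 72 ≥ 45: minimum met.
Weighted total:
  Fieldwork 82 × 0.18 = 14.76
  Problem sets 72 × 0.08 = 5.76
  Reading responses 79 × 0.07 = 5.53
  Assignments 99 × 0.14 = 13.86
  Portfolio 51 × 0.16 = 8.16
  Quizzes 25 × 0.05 = 1.25
  Essays 60 × 0.07 = 4.2
  Practicals 75.7 × 0.25 = 18.925
Sum = 72.445
72.445 is ≥ 70 and < 80 → C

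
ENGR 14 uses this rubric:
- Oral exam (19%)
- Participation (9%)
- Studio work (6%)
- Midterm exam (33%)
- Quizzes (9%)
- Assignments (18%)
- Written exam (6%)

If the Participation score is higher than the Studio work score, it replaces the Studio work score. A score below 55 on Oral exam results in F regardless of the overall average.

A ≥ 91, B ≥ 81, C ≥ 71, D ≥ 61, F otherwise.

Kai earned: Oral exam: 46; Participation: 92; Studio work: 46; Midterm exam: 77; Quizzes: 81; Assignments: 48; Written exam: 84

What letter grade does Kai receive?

Participation (92) > Studio work (46), so Studio work counts as 92.
Oral exam score 46 < 55: minimum not met.
Weighted total:
  Oral exam 46 × 0.19 = 8.74
  Participation 92 × 0.09 = 8.28
  Studio work 92 × 0.06 = 5.52
  Midterm exam 77 × 0.33 = 25.41
  Quizzes 81 × 0.09 = 7.29
  Assignments 48 × 0.18 = 8.64
  Written exam 84 × 0.06 = 5.04
Sum = 68.92
Because the Oral exam minimum was not met, the result is F.

F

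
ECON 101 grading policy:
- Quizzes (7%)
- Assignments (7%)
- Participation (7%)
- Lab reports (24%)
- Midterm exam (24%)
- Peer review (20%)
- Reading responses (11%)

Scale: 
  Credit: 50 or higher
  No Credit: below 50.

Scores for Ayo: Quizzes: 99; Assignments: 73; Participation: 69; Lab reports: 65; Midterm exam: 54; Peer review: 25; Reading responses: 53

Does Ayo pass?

Credit

Weighted total:
  Quizzes 99 × 0.07 = 6.93
  Assignments 73 × 0.07 = 5.11
  Participation 69 × 0.07 = 4.83
  Lab reports 65 × 0.24 = 15.6
  Midterm exam 54 × 0.24 = 12.96
  Peer review 25 × 0.2 = 5
  Reading responses 53 × 0.11 = 5.83
Sum = 56.26
56.26 ≥ 50 → Credit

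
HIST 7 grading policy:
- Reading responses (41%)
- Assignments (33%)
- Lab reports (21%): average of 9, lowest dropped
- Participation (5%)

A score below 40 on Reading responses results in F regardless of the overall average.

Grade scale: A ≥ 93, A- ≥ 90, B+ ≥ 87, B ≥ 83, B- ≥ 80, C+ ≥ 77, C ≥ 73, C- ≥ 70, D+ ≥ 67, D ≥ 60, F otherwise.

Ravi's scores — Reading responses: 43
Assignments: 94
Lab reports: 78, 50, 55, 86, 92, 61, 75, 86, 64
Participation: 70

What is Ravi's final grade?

D+

Lab reports: drop 50 → average of remaining 8 = 597/8 = 74.625
Reading responses score 43 ≥ 40: minimum met.
Weighted total:
  Reading responses 43 × 0.41 = 17.63
  Assignments 94 × 0.33 = 31.02
  Lab reports 74.625 × 0.21 = 15.67125
  Participation 70 × 0.05 = 3.5
Sum = 67.82125
67.82125 is ≥ 67 and < 70 → D+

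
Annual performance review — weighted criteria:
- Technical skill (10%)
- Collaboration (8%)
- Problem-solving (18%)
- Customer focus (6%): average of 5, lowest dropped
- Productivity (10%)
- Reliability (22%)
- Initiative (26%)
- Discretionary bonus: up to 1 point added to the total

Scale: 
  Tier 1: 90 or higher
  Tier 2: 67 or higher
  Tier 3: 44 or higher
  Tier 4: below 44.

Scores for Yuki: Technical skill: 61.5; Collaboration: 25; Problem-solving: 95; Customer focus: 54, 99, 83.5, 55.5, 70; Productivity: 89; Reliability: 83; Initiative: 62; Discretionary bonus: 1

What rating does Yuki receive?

Tier 2

Customer focus: drop 54 → average of remaining 4 = 308/4 = 77
Weighted total:
  Technical skill 61.5 × 0.1 = 6.15
  Collaboration 25 × 0.08 = 2
  Problem-solving 95 × 0.18 = 17.1
  Customer focus 77 × 0.06 = 4.62
  Productivity 89 × 0.1 = 8.9
  Reliability 83 × 0.22 = 18.26
  Initiative 62 × 0.26 = 16.12
Sum = 73.15
Discretionary bonus: 73.15 + 1 = 74.15
74.15 is ≥ 67 and < 90 → Tier 2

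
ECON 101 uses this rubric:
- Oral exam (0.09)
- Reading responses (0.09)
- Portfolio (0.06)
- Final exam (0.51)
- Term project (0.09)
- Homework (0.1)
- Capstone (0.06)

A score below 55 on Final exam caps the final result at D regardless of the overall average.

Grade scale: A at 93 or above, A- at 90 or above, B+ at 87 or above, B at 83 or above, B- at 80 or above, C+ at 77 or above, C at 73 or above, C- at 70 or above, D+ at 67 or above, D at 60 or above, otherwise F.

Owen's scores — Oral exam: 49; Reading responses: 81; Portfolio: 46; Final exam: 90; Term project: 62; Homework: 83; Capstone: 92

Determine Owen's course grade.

Final exam score 90 ≥ 55: minimum met.
Weighted total:
  Oral exam 49 × 0.09 = 4.41
  Reading responses 81 × 0.09 = 7.29
  Portfolio 46 × 0.06 = 2.76
  Final exam 90 × 0.51 = 45.9
  Term project 62 × 0.09 = 5.58
  Homework 83 × 0.1 = 8.3
  Capstone 92 × 0.06 = 5.52
Sum = 79.76
79.76 is ≥ 77 and < 80 → C+

C+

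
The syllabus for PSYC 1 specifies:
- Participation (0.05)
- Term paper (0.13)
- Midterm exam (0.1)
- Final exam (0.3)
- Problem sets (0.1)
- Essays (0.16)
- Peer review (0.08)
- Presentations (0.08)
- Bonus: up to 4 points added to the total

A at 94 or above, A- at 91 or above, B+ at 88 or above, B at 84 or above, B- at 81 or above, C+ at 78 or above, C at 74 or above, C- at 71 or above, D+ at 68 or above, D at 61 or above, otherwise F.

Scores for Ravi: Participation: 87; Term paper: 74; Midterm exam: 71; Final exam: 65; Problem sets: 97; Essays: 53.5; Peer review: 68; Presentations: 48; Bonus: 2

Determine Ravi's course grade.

Weighted total:
  Participation 87 × 0.05 = 4.35
  Term paper 74 × 0.13 = 9.62
  Midterm exam 71 × 0.1 = 7.1
  Final exam 65 × 0.3 = 19.5
  Problem sets 97 × 0.1 = 9.7
  Essays 53.5 × 0.16 = 8.56
  Peer review 68 × 0.08 = 5.44
  Presentations 48 × 0.08 = 3.84
Sum = 68.11
Bonus: 68.11 + 2 = 70.11
70.11 is ≥ 68 and < 71 → D+

D+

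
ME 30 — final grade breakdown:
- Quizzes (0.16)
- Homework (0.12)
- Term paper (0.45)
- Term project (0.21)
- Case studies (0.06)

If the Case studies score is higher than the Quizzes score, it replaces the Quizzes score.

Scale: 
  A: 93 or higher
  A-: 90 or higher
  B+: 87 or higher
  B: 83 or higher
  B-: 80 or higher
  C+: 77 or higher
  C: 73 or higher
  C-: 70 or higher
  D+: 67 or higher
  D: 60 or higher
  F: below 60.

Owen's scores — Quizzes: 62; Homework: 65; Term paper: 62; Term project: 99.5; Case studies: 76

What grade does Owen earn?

C

Case studies (76) > Quizzes (62), so Quizzes counts as 76.
Weighted total:
  Quizzes 76 × 0.16 = 12.16
  Homework 65 × 0.12 = 7.8
  Term paper 62 × 0.45 = 27.9
  Term project 99.5 × 0.21 = 20.895
  Case studies 76 × 0.06 = 4.56
Sum = 73.315
73.315 is ≥ 73 and < 77 → C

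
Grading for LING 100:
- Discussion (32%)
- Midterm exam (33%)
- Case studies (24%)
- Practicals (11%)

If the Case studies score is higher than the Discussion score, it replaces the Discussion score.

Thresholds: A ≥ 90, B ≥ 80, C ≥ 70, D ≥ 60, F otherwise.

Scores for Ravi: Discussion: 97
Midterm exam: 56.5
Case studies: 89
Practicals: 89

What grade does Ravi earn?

B

Case studies (89) ≤ Discussion (97), so Discussion stays at 97.
Weighted total:
  Discussion 97 × 0.32 = 31.04
  Midterm exam 56.5 × 0.33 = 18.645
  Case studies 89 × 0.24 = 21.36
  Practicals 89 × 0.11 = 9.79
Sum = 80.835
80.835 is ≥ 80 and < 90 → B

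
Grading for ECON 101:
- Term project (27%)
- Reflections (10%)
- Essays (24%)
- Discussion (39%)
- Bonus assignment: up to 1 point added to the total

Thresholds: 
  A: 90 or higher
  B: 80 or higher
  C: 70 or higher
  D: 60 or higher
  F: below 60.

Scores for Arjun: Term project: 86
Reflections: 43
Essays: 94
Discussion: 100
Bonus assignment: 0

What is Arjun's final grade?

Weighted total:
  Term project 86 × 0.27 = 23.22
  Reflections 43 × 0.1 = 4.3
  Essays 94 × 0.24 = 22.56
  Discussion 100 × 0.39 = 39
Sum = 89.08
Bonus assignment: 89.08 + 0 = 89.08
89.08 is ≥ 80 and < 90 → B

B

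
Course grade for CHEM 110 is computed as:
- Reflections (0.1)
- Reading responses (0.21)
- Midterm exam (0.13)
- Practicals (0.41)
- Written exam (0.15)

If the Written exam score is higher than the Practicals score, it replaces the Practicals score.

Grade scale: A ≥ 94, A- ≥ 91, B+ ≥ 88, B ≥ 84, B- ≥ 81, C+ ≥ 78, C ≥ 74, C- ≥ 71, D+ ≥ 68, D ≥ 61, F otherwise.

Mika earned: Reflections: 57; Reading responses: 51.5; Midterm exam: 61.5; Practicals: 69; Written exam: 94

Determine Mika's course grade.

C

Written exam (94) > Practicals (69), so Practicals counts as 94.
Weighted total:
  Reflections 57 × 0.1 = 5.7
  Reading responses 51.5 × 0.21 = 10.815
  Midterm exam 61.5 × 0.13 = 7.995
  Practicals 94 × 0.41 = 38.54
  Written exam 94 × 0.15 = 14.1
Sum = 77.15
77.15 is ≥ 74 and < 78 → C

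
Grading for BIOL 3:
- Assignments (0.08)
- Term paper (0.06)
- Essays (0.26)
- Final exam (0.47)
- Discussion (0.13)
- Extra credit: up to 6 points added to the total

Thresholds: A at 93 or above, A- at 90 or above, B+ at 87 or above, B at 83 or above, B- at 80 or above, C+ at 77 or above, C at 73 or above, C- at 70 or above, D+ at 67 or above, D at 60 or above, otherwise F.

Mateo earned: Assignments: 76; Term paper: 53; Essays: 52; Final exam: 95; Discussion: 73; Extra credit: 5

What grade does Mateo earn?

B-

Weighted total:
  Assignments 76 × 0.08 = 6.08
  Term paper 53 × 0.06 = 3.18
  Essays 52 × 0.26 = 13.52
  Final exam 95 × 0.47 = 44.65
  Discussion 73 × 0.13 = 9.49
Sum = 76.92
Extra credit: 76.92 + 5 = 81.92
81.92 is ≥ 80 and < 83 → B-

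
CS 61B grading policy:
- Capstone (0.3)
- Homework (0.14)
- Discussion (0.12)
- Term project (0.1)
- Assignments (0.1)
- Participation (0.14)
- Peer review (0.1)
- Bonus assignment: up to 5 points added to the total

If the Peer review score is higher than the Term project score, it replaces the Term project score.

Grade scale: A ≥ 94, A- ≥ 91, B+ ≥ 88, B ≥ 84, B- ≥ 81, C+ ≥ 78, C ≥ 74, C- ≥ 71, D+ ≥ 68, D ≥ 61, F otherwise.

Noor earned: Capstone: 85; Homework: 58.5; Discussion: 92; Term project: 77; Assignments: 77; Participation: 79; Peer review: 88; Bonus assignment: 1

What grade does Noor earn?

Peer review (88) > Term project (77), so Term project counts as 88.
Weighted total:
  Capstone 85 × 0.3 = 25.5
  Homework 58.5 × 0.14 = 8.19
  Discussion 92 × 0.12 = 11.04
  Term project 88 × 0.1 = 8.8
  Assignments 77 × 0.1 = 7.7
  Participation 79 × 0.14 = 11.06
  Peer review 88 × 0.1 = 8.8
Sum = 81.09
Bonus assignment: 81.09 + 1 = 82.09
82.09 is ≥ 81 and < 84 → B-

B-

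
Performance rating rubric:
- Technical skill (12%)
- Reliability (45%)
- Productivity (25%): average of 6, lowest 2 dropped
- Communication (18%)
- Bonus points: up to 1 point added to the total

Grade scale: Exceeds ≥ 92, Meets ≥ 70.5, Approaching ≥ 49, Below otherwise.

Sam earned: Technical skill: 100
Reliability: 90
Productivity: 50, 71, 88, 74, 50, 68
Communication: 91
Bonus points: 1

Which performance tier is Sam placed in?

Meets

Productivity: drop 50, 50 → average of remaining 4 = 301/4 = 75.25
Weighted total:
  Technical skill 100 × 0.12 = 12
  Reliability 90 × 0.45 = 40.5
  Productivity 75.25 × 0.25 = 18.8125
  Communication 91 × 0.18 = 16.38
Sum = 87.6925
Bonus points: 87.6925 + 1 = 88.6925
88.6925 is ≥ 70.5 and < 92 → Meets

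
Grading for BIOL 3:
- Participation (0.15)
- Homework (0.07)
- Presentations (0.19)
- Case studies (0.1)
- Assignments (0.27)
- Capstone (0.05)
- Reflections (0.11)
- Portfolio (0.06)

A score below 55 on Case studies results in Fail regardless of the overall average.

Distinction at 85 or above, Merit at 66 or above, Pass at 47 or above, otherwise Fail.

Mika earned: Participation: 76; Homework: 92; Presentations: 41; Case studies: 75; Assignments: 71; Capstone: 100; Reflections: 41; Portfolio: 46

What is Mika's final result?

Case studies score 75 ≥ 55: minimum met.
Weighted total:
  Participation 76 × 0.15 = 11.4
  Homework 92 × 0.07 = 6.44
  Presentations 41 × 0.19 = 7.79
  Case studies 75 × 0.1 = 7.5
  Assignments 71 × 0.27 = 19.17
  Capstone 100 × 0.05 = 5
  Reflections 41 × 0.11 = 4.51
  Portfolio 46 × 0.06 = 2.76
Sum = 64.57
64.57 is ≥ 47 and < 66 → Pass

Pass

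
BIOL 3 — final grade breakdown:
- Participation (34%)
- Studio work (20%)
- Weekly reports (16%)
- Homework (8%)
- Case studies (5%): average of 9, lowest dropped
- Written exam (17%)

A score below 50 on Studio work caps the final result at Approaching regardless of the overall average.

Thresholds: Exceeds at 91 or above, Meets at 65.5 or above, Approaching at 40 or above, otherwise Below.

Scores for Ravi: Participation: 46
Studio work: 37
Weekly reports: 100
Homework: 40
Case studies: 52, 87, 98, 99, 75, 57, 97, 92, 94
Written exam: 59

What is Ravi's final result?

Case studies: drop 52 → average of remaining 8 = 699/8 = 87.375
Studio work score 37 < 50: minimum not met.
Weighted total:
  Participation 46 × 0.34 = 15.64
  Studio work 37 × 0.2 = 7.4
  Weekly reports 100 × 0.16 = 16
  Homework 40 × 0.08 = 3.2
  Case studies 87.375 × 0.05 = 4.36875
  Written exam 59 × 0.17 = 10.03
Sum = 56.63875
56.63875 would be Approaching; cap at Approaching applies → Approaching.

Approaching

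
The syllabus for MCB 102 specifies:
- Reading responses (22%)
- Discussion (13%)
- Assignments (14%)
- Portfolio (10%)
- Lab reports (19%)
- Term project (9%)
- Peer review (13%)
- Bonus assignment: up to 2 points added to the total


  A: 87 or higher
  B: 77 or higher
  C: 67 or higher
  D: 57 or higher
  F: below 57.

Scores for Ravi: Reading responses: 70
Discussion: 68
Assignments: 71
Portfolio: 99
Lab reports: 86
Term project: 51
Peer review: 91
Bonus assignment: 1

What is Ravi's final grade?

Weighted total:
  Reading responses 70 × 0.22 = 15.4
  Discussion 68 × 0.13 = 8.84
  Assignments 71 × 0.14 = 9.94
  Portfolio 99 × 0.1 = 9.9
  Lab reports 86 × 0.19 = 16.34
  Term project 51 × 0.09 = 4.59
  Peer review 91 × 0.13 = 11.83
Sum = 76.84
Bonus assignment: 76.84 + 1 = 77.84
77.84 is ≥ 77 and < 87 → B

B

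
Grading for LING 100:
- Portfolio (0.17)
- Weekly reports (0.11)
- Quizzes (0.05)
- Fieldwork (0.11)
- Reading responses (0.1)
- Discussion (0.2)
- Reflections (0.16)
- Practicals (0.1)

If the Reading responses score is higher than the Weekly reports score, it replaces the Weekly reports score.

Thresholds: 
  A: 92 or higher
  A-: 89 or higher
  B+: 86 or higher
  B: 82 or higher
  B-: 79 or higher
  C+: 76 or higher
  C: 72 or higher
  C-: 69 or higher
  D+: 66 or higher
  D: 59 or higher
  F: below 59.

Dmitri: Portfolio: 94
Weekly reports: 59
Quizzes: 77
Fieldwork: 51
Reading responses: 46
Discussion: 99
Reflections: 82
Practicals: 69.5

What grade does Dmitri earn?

Reading responses (46) ≤ Weekly reports (59), so Weekly reports stays at 59.
Weighted total:
  Portfolio 94 × 0.17 = 15.98
  Weekly reports 59 × 0.11 = 6.49
  Quizzes 77 × 0.05 = 3.85
  Fieldwork 51 × 0.11 = 5.61
  Reading responses 46 × 0.1 = 4.6
  Discussion 99 × 0.2 = 19.8
  Reflections 82 × 0.16 = 13.12
  Practicals 69.5 × 0.1 = 6.95
Sum = 76.4
76.4 is ≥ 76 and < 79 → C+

C+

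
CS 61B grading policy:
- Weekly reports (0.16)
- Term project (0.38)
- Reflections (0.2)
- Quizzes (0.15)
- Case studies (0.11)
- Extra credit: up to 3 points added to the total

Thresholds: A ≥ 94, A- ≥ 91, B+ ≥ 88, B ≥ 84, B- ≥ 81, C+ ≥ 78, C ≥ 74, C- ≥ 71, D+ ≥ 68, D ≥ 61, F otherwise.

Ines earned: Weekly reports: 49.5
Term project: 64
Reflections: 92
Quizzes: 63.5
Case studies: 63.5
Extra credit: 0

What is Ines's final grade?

D

Weighted total:
  Weekly reports 49.5 × 0.16 = 7.92
  Term project 64 × 0.38 = 24.32
  Reflections 92 × 0.2 = 18.4
  Quizzes 63.5 × 0.15 = 9.525
  Case studies 63.5 × 0.11 = 6.985
Sum = 67.15
Extra credit: 67.15 + 0 = 67.15
67.15 is ≥ 61 and < 68 → D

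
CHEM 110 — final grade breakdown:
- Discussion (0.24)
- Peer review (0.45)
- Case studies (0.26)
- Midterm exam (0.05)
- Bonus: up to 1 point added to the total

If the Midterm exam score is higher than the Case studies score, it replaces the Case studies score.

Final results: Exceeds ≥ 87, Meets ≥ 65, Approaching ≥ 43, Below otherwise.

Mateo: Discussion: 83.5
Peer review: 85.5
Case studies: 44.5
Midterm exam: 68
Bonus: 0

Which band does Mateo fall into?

Midterm exam (68) > Case studies (44.5), so Case studies counts as 68.
Weighted total:
  Discussion 83.5 × 0.24 = 20.04
  Peer review 85.5 × 0.45 = 38.475
  Case studies 68 × 0.26 = 17.68
  Midterm exam 68 × 0.05 = 3.4
Sum = 79.595
Bonus: 79.595 + 0 = 79.595
79.595 is ≥ 65 and < 87 → Meets

Meets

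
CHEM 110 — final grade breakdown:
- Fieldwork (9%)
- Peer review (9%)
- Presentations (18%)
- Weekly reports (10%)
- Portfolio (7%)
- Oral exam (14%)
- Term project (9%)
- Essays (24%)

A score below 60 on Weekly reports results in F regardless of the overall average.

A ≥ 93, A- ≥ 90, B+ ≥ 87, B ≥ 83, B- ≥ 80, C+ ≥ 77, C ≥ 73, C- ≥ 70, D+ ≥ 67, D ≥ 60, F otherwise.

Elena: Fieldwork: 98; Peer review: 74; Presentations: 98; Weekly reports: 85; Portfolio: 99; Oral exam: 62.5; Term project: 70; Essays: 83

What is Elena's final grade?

Weekly reports score 85 ≥ 60: minimum met.
Weighted total:
  Fieldwork 98 × 0.09 = 8.82
  Peer review 74 × 0.09 = 6.66
  Presentations 98 × 0.18 = 17.64
  Weekly reports 85 × 0.1 = 8.5
  Portfolio 99 × 0.07 = 6.93
  Oral exam 62.5 × 0.14 = 8.75
  Term project 70 × 0.09 = 6.3
  Essays 83 × 0.24 = 19.92
Sum = 83.52
83.52 is ≥ 83 and < 87 → B

B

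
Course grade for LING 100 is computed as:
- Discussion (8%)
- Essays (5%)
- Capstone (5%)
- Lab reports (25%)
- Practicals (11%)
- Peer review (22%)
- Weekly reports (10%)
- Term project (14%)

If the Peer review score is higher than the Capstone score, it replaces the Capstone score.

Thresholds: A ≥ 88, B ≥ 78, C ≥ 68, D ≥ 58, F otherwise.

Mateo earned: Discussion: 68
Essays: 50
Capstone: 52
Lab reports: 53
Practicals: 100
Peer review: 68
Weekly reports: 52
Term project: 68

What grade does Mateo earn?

D

Peer review (68) > Capstone (52), so Capstone counts as 68.
Weighted total:
  Discussion 68 × 0.08 = 5.44
  Essays 50 × 0.05 = 2.5
  Capstone 68 × 0.05 = 3.4
  Lab reports 53 × 0.25 = 13.25
  Practicals 100 × 0.11 = 11
  Peer review 68 × 0.22 = 14.96
  Weekly reports 52 × 0.1 = 5.2
  Term project 68 × 0.14 = 9.52
Sum = 65.27
65.27 is ≥ 58 and < 68 → D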